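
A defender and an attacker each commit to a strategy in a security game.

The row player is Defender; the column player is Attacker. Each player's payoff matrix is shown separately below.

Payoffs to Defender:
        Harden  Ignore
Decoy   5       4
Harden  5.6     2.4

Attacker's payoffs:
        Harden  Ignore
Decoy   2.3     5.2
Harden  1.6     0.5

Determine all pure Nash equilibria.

Defender against Harden: payoffs 5, 5.6 → best response Harden.
Defender against Ignore: payoffs 4, 2.4 → best response Decoy.
Attacker against Decoy: payoffs 2.3, 5.2 → best response Ignore.
Attacker against Harden: payoffs 1.6, 0.5 → best response Harden.
Mutual best responses: (Decoy, Ignore); (Harden, Harden).

The pure Nash equilibria are (Decoy, Ignore) and (Harden, Harden).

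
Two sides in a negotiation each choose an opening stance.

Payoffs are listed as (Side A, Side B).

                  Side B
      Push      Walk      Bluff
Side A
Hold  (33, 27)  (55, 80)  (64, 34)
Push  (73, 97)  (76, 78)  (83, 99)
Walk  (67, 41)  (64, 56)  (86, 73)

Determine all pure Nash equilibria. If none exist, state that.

Pure NE: (Walk, Bluff)

(Hold, Push): Side A can switch to Push (33 → 73). Not NE.
(Hold, Walk): Side A can switch to Push (55 → 76). Not NE.
(Hold, Bluff): Side A can switch to Push (64 → 83). Not NE.
(Push, Push): Side B can switch to Bluff (97 → 99). Not NE.
(Push, Walk): Side B can switch to Push (78 → 97). Not NE.
(Push, Bluff): Side A can switch to Walk (83 → 86). Not NE.
(Walk, Bluff): Side A gets 86, best alternative 83; Side B gets 73, best alternative 56. No profitable deviation — NE.
(The remaining 2 profiles each have a profitable deviation by the same check.)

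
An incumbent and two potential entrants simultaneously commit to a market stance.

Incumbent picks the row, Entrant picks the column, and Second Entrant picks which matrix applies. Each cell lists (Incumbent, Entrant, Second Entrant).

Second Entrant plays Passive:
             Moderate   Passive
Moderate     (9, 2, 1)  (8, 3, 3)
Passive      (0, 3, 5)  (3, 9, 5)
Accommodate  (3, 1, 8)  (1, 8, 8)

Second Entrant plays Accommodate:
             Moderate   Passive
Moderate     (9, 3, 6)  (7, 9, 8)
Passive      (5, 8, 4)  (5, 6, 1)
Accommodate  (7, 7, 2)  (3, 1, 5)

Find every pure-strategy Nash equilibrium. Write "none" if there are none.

Pure NE: (Moderate, Passive, Accommodate)

Incumbent against (Moderate, Passive): payoffs 9, 0, 3 → best response Moderate.
Incumbent against (Moderate, Accommodate): payoffs 9, 5, 7 → best response Moderate.
Incumbent against (Passive, Passive): payoffs 8, 3, 1 → best response Moderate.
Incumbent against (Passive, Accommodate): payoffs 7, 5, 3 → best response Moderate.
Entrant against (Moderate, Passive): payoffs 2, 3 → best response Passive.
Entrant against (Moderate, Accommodate): payoffs 3, 9 → best response Passive.
Entrant against (Passive, Passive): payoffs 3, 9 → best response Passive.
Entrant against (Passive, Accommodate): payoffs 8, 6 → best response Moderate.
Entrant against (Accommodate, Passive): payoffs 1, 8 → best response Passive.
Entrant against (Accommodate, Accommodate): payoffs 7, 1 → best response Moderate.
Second Entrant against (Moderate, Moderate): payoffs 1, 6 → best response Accommodate.
Second Entrant against (Moderate, Passive): payoffs 3, 8 → best response Accommodate.
Second Entrant against (Passive, Moderate): payoffs 5, 4 → best response Passive.
Second Entrant against (Passive, Passive): payoffs 5, 1 → best response Passive.
Second Entrant against (Accommodate, Moderate): payoffs 8, 2 → best response Passive.
Second Entrant against (Accommodate, Passive): payoffs 8, 5 → best response Passive.
Mutual best responses: (Moderate, Passive, Accommodate).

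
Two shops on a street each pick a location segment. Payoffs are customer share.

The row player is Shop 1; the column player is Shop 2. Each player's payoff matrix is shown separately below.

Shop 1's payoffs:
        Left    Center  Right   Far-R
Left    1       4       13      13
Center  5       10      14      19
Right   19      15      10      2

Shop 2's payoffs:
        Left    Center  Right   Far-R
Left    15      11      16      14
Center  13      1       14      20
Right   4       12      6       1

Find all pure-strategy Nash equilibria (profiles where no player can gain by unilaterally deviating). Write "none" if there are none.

Shop 1 against Left: payoffs 1, 5, 19 → best response Right.
Shop 1 against Center: payoffs 4, 10, 15 → best response Right.
Shop 1 against Right: payoffs 13, 14, 10 → best response Center.
Shop 1 against Far-R: payoffs 13, 19, 2 → best response Center.
Shop 2 against Left: payoffs 15, 11, 16, 14 → best response Right.
Shop 2 against Center: payoffs 13, 1, 14, 20 → best response Far-R.
Shop 2 against Right: payoffs 4, 12, 6, 1 → best response Center.
Mutual best responses: (Center, Far-R); (Right, Center).

Pure-strategy Nash equilibria: (Center, Far-R); (Right, Center)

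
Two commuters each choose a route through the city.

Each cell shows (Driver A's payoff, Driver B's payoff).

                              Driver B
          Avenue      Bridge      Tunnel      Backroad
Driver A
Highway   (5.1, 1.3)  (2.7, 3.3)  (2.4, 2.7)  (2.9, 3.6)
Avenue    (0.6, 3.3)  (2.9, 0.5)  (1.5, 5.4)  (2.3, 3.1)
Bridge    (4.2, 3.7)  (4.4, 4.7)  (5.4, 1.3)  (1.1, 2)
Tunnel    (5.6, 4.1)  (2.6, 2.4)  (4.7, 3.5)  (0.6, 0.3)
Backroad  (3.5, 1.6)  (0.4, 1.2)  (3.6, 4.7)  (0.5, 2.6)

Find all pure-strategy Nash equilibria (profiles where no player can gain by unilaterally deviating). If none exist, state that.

Pure-strategy Nash equilibria: (Highway, Backroad) and (Bridge, Bridge) and (Tunnel, Avenue)

Driver A against Avenue: payoffs 5.1, 0.6, 4.2, 5.6, 3.5 → best response Tunnel.
Driver A against Bridge: payoffs 2.7, 2.9, 4.4, 2.6, 0.4 → best response Bridge.
Driver A against Tunnel: payoffs 2.4, 1.5, 5.4, 4.7, 3.6 → best response Bridge.
Driver A against Backroad: payoffs 2.9, 2.3, 1.1, 0.6, 0.5 → best response Highway.
Driver B against Highway: payoffs 1.3, 3.3, 2.7, 3.6 → best response Backroad.
Driver B against Avenue: payoffs 3.3, 0.5, 5.4, 3.1 → best response Tunnel.
Driver B against Bridge: payoffs 3.7, 4.7, 1.3, 2 → best response Bridge.
Driver B against Tunnel: payoffs 4.1, 2.4, 3.5, 0.3 → best response Avenue.
Driver B against Backroad: payoffs 1.6, 1.2, 4.7, 2.6 → best response Tunnel.
Mutual best responses: (Highway, Backroad); (Bridge, Bridge); (Tunnel, Avenue).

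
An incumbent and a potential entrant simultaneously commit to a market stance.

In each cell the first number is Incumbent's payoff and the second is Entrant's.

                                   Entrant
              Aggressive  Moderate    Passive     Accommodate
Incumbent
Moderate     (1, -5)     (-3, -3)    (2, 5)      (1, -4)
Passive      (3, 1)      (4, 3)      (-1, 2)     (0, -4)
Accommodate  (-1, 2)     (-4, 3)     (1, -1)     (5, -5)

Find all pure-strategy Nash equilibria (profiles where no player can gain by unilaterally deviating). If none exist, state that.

Pure-strategy Nash equilibria: (Moderate, Passive); (Passive, Moderate)

Check each profile: it is a Nash equilibrium iff no player can strictly gain by switching unilaterally.
(Moderate, Aggressive): Incumbent can switch to Passive (1 → 3). Not NE.
(Moderate, Moderate): Incumbent can switch to Passive (-3 → 4). Not NE.
(Moderate, Passive): Incumbent gets 2, best alternative 1; Entrant gets 5, best alternative -3. No profitable deviation — NE.
(Moderate, Accommodate): Incumbent can switch to Accommodate (1 → 5). Not NE.
(Passive, Aggressive): Entrant can switch to Moderate (1 → 3). Not NE.
(Passive, Moderate): Incumbent gets 4, best alternative -3; Entrant gets 3, best alternative 2. No profitable deviation — NE.
(Passive, Passive): Incumbent can switch to Moderate (-1 → 2). Not NE.
(Passive, Accommodate): Incumbent can switch to Moderate (0 → 1). Not NE.
(Accommodate, Aggressive): Incumbent can switch to Moderate (-1 → 1). Not NE.
(Accommodate, Moderate): Incumbent can switch to Moderate (-4 → -3). Not NE.
(Accommodate, Passive): Incumbent can switch to Moderate (1 → 2). Not NE.
(Accommodate, Accommodate): Entrant can switch to Aggressive (-5 → 2). Not NE.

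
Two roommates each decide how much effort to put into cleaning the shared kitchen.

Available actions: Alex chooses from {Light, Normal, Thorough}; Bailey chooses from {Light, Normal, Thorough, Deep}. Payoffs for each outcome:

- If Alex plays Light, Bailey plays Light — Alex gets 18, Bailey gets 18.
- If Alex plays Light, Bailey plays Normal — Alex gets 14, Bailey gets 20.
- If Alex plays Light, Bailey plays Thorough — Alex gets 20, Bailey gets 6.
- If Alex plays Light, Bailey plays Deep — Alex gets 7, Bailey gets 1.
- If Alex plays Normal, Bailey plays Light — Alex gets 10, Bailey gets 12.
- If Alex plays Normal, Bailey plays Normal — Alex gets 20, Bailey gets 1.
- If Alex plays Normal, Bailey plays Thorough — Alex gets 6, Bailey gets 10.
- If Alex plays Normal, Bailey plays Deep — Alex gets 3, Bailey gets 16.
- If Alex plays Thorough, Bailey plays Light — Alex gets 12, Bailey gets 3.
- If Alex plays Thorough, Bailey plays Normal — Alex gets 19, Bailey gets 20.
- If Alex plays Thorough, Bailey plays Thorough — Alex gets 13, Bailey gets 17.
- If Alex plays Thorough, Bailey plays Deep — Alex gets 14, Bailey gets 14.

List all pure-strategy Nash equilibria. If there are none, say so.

Check each profile: it is a Nash equilibrium iff no player can strictly gain by switching unilaterally.
(Light, Light): Bailey can switch to Normal (18 → 20). Not NE.
(Light, Normal): Alex can switch to Normal (14 → 20). Not NE.
(Light, Thorough): Bailey can switch to Light (6 → 18). Not NE.
(Light, Deep): Alex can switch to Thorough (7 → 14). Not NE.
(Normal, Light): Alex can switch to Light (10 → 18). Not NE.
(Normal, Normal): Bailey can switch to Light (1 → 12). Not NE.
(Normal, Thorough): Alex can switch to Light (6 → 20). Not NE.
(Normal, Deep): Alex can switch to Light (3 → 7). Not NE.
(Thorough, Light): Alex can switch to Light (12 → 18). Not NE.
(Thorough, Normal): Alex can switch to Normal (19 → 20). Not NE.
(The remaining 2 profiles each have a profitable deviation by the same check.)

none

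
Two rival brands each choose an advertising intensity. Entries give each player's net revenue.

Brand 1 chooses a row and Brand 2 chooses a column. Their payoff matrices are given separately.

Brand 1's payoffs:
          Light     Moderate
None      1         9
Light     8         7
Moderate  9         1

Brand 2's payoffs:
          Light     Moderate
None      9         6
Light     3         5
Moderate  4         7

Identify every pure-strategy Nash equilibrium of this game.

(None, Light): Brand 1 can switch to Light (1 → 8). Not NE.
(None, Moderate): Brand 2 can switch to Light (6 → 9). Not NE.
(Light, Light): Brand 1 can switch to Moderate (8 → 9). Not NE.
(Light, Moderate): Brand 1 can switch to None (7 → 9). Not NE.
(Moderate, Light): Brand 2 can switch to Moderate (4 → 7). Not NE.
(Moderate, Moderate): Brand 1 can switch to None (1 → 9). Not NE.

This game has no pure Nash equilibrium.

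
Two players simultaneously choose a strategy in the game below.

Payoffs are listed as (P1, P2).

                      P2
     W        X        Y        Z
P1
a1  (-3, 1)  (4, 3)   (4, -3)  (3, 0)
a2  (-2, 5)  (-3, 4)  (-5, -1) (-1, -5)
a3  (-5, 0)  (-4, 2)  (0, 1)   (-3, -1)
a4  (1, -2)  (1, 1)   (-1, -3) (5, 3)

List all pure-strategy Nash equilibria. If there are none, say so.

The pure Nash equilibria are (a1, X); (a4, Z).

For each player, find the best response to each opponent profile; mutual best responses are the pure NE.
P1 against W: payoffs -3, -2, -5, 1 → best response a4.
P1 against X: payoffs 4, -3, -4, 1 → best response a1.
P1 against Y: payoffs 4, -5, 0, -1 → best response a1.
P1 against Z: payoffs 3, -1, -3, 5 → best response a4.
P2 against a1: payoffs 1, 3, -3, 0 → best response X.
P2 against a2: payoffs 5, 4, -1, -5 → best response W.
P2 against a3: payoffs 0, 2, 1, -1 → best response X.
P2 against a4: payoffs -2, 1, -3, 3 → best response Z.
Mutual best responses: (a1, X); (a4, Z).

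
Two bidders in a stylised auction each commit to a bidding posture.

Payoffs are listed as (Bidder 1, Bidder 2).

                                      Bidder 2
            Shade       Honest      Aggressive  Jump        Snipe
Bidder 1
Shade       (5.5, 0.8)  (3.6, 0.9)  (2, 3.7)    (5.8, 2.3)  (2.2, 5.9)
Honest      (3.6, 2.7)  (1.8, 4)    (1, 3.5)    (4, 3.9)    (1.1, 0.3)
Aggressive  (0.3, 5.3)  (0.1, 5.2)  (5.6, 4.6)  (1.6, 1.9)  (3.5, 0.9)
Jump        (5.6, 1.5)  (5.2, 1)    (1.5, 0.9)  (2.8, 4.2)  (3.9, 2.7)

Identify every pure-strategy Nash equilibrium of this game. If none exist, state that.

(Shade, Shade): Bidder 1 can switch to Jump (5.5 → 5.6). Not NE.
(Shade, Honest): Bidder 1 can switch to Jump (3.6 → 5.2). Not NE.
(Shade, Aggressive): Bidder 1 can switch to Aggressive (2 → 5.6). Not NE.
(Shade, Jump): Bidder 2 can switch to Aggressive (2.3 → 3.7). Not NE.
(Shade, Snipe): Bidder 1 can switch to Aggressive (2.2 → 3.5). Not NE.
(Honest, Shade): Bidder 1 can switch to Shade (3.6 → 5.5). Not NE.
(Honest, Honest): Bidder 1 can switch to Shade (1.8 → 3.6). Not NE.
(Honest, Aggressive): Bidder 1 can switch to Shade (1 → 2). Not NE.
(Honest, Jump): Bidder 1 can switch to Shade (4 → 5.8). Not NE.
(Honest, Snipe): Bidder 1 can switch to Shade (1.1 → 2.2). Not NE.
(Aggressive, Shade): Bidder 1 can switch to Shade (0.3 → 5.5). Not NE.
(Aggressive, Honest): Bidder 1 can switch to Shade (0.1 → 3.6). Not NE.
(The remaining 8 profiles each have a profitable deviation by the same check.)

This game has no pure Nash equilibrium.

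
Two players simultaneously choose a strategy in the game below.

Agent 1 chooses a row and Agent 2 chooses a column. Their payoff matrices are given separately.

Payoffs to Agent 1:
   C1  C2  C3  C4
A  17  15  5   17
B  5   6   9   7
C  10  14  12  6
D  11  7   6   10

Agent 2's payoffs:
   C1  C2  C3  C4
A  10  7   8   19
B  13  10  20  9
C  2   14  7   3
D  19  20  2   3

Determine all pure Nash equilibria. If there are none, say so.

Agent 1 against C1: payoffs 17, 5, 10, 11 → best response A.
Agent 1 against C2: payoffs 15, 6, 14, 7 → best response A.
Agent 1 against C3: payoffs 5, 9, 12, 6 → best response C.
Agent 1 against C4: payoffs 17, 7, 6, 10 → best response A.
Agent 2 against A: payoffs 10, 7, 8, 19 → best response C4.
Agent 2 against B: payoffs 13, 10, 20, 9 → best response C3.
Agent 2 against C: payoffs 2, 14, 7, 3 → best response C2.
Agent 2 against D: payoffs 19, 20, 2, 3 → best response C2.
Mutual best responses: (A, C4).

Pure NE: (A, C4)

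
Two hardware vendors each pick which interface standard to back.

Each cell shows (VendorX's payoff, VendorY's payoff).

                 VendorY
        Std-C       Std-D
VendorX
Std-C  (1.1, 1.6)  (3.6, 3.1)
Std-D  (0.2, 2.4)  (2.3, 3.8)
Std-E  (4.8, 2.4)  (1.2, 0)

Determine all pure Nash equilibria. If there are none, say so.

For each player, find the best response to each opponent profile; mutual best responses are the pure NE.
VendorX against Std-C: payoffs 1.1, 0.2, 4.8 → best response Std-E.
VendorX against Std-D: payoffs 3.6, 2.3, 1.2 → best response Std-C.
VendorY against Std-C: payoffs 1.6, 3.1 → best response Std-D.
VendorY against Std-D: payoffs 2.4, 3.8 → best response Std-D.
VendorY against Std-E: payoffs 2.4, 0 → best response Std-C.
Mutual best responses: (Std-C, Std-D); (Std-E, Std-C).

(Std-C, Std-D), (Std-E, Std-C)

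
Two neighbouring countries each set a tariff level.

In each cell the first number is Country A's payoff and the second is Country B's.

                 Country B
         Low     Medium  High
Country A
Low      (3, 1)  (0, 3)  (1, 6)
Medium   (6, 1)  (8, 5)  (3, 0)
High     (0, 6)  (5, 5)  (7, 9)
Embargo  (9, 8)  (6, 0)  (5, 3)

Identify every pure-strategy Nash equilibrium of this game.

(Low, Low): Country A can switch to Medium (3 → 6). Not NE.
(Low, Medium): Country A can switch to Medium (0 → 8). Not NE.
(Low, High): Country A can switch to Medium (1 → 3). Not NE.
(Medium, Low): Country A can switch to Embargo (6 → 9). Not NE.
(Medium, Medium): Country A gets 8, best alternative 6; Country B gets 5, best alternative 1. No profitable deviation — NE.
(Medium, High): Country A can switch to High (3 → 7). Not NE.
(High, Low): Country A can switch to Low (0 → 3). Not NE.
(High, Medium): Country A can switch to Medium (5 → 8). Not NE.
(High, High): Country A gets 7, best alternative 5; Country B gets 9, best alternative 6. No profitable deviation — NE.
(Embargo, Low): Country A gets 9, best alternative 6; Country B gets 8, best alternative 3. No profitable deviation — NE.
(Embargo, Medium): Country A can switch to Medium (6 → 8). Not NE.
(Embargo, High): Country A can switch to High (5 → 7). Not NE.

Pure-strategy Nash equilibria: (Medium, Medium), (High, High), (Embargo, Low)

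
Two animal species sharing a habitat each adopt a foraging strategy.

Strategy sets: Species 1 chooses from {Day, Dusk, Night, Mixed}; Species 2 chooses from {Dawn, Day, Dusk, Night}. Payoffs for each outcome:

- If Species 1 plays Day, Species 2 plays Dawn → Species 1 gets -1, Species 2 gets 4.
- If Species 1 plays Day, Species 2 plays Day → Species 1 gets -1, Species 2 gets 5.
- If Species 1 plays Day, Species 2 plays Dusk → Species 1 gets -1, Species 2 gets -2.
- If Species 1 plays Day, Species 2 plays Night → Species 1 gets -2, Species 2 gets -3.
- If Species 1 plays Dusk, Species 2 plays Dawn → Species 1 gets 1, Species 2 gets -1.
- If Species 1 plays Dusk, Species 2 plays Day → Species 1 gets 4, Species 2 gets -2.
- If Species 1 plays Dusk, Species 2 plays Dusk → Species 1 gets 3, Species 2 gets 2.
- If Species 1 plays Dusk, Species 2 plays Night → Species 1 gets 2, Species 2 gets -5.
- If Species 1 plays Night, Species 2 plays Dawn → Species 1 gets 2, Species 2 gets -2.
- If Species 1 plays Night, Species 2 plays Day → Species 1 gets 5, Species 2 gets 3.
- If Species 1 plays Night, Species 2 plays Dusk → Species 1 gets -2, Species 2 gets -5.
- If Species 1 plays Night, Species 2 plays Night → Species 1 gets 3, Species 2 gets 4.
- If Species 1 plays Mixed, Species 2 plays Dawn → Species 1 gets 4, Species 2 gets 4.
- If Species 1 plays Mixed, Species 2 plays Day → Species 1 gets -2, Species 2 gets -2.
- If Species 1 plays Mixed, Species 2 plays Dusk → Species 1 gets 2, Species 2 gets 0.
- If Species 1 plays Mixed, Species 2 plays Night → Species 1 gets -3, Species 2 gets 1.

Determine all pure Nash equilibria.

Check each profile: it is a Nash equilibrium iff no player can strictly gain by switching unilaterally.
(Day, Dawn): Species 1 can switch to Dusk (-1 → 1). Not NE.
(Day, Day): Species 1 can switch to Dusk (-1 → 4). Not NE.
(Day, Dusk): Species 1 can switch to Dusk (-1 → 3). Not NE.
(Day, Night): Species 1 can switch to Dusk (-2 → 2). Not NE.
(Dusk, Dawn): Species 1 can switch to Night (1 → 2). Not NE.
(Dusk, Day): Species 1 can switch to Night (4 → 5). Not NE.
(Dusk, Dusk): Species 1 gets 3, best alternative 2; Species 2 gets 2, best alternative -1. No profitable deviation — NE.
(Night, Night): Species 1 gets 3, best alternative 2; Species 2 gets 4, best alternative 3. No profitable deviation — NE.
(Mixed, Dawn): Species 1 gets 4, best alternative 2; Species 2 gets 4, best alternative 1. No profitable deviation — NE.
(The remaining 7 profiles each have a profitable deviation by the same check.)

The pure Nash equilibria are (Dusk, Dusk), (Night, Night), (Mixed, Dawn).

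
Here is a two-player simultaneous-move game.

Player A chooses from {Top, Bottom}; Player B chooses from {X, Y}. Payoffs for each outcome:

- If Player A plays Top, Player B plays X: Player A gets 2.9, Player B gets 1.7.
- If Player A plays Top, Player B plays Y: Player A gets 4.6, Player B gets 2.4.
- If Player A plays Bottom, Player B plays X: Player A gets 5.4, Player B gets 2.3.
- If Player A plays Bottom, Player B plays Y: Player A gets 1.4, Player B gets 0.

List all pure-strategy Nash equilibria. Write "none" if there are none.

(Top, Y); (Bottom, X)

Player A against X: payoffs 2.9, 5.4 → best response Bottom.
Player A against Y: payoffs 4.6, 1.4 → best response Top.
Player B against Top: payoffs 1.7, 2.4 → best response Y.
Player B against Bottom: payoffs 2.3, 0 → best response X.
Mutual best responses: (Top, Y); (Bottom, X).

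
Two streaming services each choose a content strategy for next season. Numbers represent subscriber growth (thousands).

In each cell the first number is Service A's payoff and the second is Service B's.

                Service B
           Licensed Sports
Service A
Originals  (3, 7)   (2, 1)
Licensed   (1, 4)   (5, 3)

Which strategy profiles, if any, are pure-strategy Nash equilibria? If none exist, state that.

For each strategy profile, look for a profitable unilateral deviation.
(Originals, Licensed): Service A gets 3, best alternative 1; Service B gets 7, best alternative 1. No profitable deviation — NE.
(Originals, Sports): Service A can switch to Licensed (2 → 5). Not NE.
(Licensed, Licensed): Service A can switch to Originals (1 → 3). Not NE.
(Licensed, Sports): Service B can switch to Licensed (3 → 4). Not NE.

(Originals, Licensed)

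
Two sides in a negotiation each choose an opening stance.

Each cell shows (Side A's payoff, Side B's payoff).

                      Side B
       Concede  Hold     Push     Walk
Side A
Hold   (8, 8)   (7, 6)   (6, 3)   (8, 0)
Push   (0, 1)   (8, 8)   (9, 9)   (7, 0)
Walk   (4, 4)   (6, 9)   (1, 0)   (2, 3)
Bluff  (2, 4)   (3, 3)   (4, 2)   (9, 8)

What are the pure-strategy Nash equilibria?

Side A against Concede: payoffs 8, 0, 4, 2 → best response Hold.
Side A against Hold: payoffs 7, 8, 6, 3 → best response Push.
Side A against Push: payoffs 6, 9, 1, 4 → best response Push.
Side A against Walk: payoffs 8, 7, 2, 9 → best response Bluff.
Side B against Hold: payoffs 8, 6, 3, 0 → best response Concede.
Side B against Push: payoffs 1, 8, 9, 0 → best response Push.
Side B against Walk: payoffs 4, 9, 0, 3 → best response Hold.
Side B against Bluff: payoffs 4, 3, 2, 8 → best response Walk.
Mutual best responses: (Hold, Concede); (Push, Push); (Bluff, Walk).

Pure-strategy Nash equilibria: (Hold, Concede) and (Push, Push) and (Bluff, Walk)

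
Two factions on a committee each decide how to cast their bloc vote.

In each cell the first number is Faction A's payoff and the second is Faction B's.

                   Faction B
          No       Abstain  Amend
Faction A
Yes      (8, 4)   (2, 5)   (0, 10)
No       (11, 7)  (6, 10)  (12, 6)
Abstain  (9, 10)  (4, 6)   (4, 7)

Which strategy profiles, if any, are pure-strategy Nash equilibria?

Pure NE: (No, Abstain)

Mark each player's best response to every combination of opponents' strategies; a profile where every player is best-responding is a pure Nash equilibrium.
Faction A against No: payoffs 8, 11, 9 → best response No.
Faction A against Abstain: payoffs 2, 6, 4 → best response No.
Faction A against Amend: payoffs 0, 12, 4 → best response No.
Faction B against Yes: payoffs 4, 5, 10 → best response Amend.
Faction B against No: payoffs 7, 10, 6 → best response Abstain.
Faction B against Abstain: payoffs 10, 6, 7 → best response No.
Mutual best responses: (No, Abstain).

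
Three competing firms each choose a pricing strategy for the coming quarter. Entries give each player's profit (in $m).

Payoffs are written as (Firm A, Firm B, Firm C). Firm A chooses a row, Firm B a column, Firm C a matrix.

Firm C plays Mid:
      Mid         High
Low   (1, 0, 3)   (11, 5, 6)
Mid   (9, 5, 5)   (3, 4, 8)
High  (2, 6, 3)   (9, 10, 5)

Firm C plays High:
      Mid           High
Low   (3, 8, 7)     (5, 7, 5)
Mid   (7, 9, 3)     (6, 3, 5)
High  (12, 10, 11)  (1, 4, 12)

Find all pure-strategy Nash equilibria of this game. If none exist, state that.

Firm A against (Mid, Mid): payoffs 1, 9, 2 → best response Mid.
Firm A against (Mid, High): payoffs 3, 7, 12 → best response High.
Firm A against (High, Mid): payoffs 11, 3, 9 → best response Low.
Firm A against (High, High): payoffs 5, 6, 1 → best response Mid.
Firm B against (Low, Mid): payoffs 0, 5 → best response High.
Firm B against (Low, High): payoffs 8, 7 → best response Mid.
Firm B against (Mid, Mid): payoffs 5, 4 → best response Mid.
Firm B against (Mid, High): payoffs 9, 3 → best response Mid.
Firm B against (High, Mid): payoffs 6, 10 → best response High.
Firm B against (High, High): payoffs 10, 4 → best response Mid.
Firm C against (Low, Mid): payoffs 3, 7 → best response High.
Firm C against (Low, High): payoffs 6, 5 → best response Mid.
Firm C against (Mid, Mid): payoffs 5, 3 → best response Mid.
Firm C against (Mid, High): payoffs 8, 5 → best response Mid.
Firm C against (High, Mid): payoffs 3, 11 → best response High.
Firm C against (High, High): payoffs 5, 12 → best response High.
Mutual best responses: (Low, High, Mid); (Mid, Mid, Mid); (High, Mid, High).

Pure-strategy Nash equilibria: (Low, High, Mid); (Mid, Mid, Mid); (High, Mid, High)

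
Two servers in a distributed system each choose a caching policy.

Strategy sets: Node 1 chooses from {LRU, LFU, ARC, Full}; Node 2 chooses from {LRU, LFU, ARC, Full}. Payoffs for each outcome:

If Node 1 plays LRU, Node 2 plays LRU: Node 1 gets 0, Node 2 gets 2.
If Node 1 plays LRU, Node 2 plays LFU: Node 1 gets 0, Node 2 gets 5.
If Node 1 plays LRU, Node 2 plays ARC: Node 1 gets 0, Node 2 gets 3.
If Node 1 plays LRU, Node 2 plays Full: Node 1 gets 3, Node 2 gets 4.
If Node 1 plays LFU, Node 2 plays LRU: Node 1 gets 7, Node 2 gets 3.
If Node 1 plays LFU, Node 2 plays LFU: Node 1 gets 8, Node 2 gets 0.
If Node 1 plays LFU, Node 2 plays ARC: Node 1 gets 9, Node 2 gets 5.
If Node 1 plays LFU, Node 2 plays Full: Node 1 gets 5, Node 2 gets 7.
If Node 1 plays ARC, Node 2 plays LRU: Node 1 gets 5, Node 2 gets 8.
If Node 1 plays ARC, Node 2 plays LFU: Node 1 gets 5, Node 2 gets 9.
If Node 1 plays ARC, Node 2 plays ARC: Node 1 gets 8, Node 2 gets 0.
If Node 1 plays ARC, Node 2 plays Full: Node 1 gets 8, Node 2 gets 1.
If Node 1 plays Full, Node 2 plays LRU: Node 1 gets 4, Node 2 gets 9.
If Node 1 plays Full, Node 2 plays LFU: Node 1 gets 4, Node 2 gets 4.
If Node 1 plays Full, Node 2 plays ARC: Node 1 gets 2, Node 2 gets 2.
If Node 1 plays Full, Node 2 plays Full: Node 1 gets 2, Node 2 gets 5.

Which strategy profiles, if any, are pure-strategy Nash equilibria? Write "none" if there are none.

(LRU, LRU): Node 1 can switch to LFU (0 → 7). Not NE.
(LRU, LFU): Node 1 can switch to LFU (0 → 8). Not NE.
(LRU, ARC): Node 1 can switch to LFU (0 → 9). Not NE.
(LRU, Full): Node 1 can switch to LFU (3 → 5). Not NE.
(LFU, LRU): Node 2 can switch to ARC (3 → 5). Not NE.
(LFU, LFU): Node 2 can switch to LRU (0 → 3). Not NE.
(LFU, ARC): Node 2 can switch to Full (5 → 7). Not NE.
(LFU, Full): Node 1 can switch to ARC (5 → 8). Not NE.
(ARC, LRU): Node 1 can switch to LFU (5 → 7). Not NE.
(ARC, LFU): Node 1 can switch to LFU (5 → 8). Not NE.
(ARC, ARC): Node 1 can switch to LFU (8 → 9). Not NE.
(ARC, Full): Node 2 can switch to LRU (1 → 8). Not NE.
(The remaining 4 profiles each have a profitable deviation by the same check.)

There is no pure-strategy Nash equilibrium.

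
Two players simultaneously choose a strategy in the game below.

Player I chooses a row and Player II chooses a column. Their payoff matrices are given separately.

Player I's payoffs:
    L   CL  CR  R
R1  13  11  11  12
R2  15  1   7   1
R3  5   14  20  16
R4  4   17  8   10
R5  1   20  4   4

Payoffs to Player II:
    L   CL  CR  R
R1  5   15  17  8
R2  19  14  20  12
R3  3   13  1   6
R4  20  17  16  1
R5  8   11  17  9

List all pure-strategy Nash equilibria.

none

Player I against L: payoffs 13, 15, 5, 4, 1 → best response R2.
Player I against CL: payoffs 11, 1, 14, 17, 20 → best response R5.
Player I against CR: payoffs 11, 7, 20, 8, 4 → best response R3.
Player I against R: payoffs 12, 1, 16, 10, 4 → best response R3.
Player II against R1: payoffs 5, 15, 17, 8 → best response CR.
Player II against R2: payoffs 19, 14, 20, 12 → best response CR.
Player II against R3: payoffs 3, 13, 1, 6 → best response CL.
Player II against R4: payoffs 20, 17, 16, 1 → best response L.
Player II against R5: payoffs 8, 11, 17, 9 → best response CR.
No profile is a mutual best response for all players.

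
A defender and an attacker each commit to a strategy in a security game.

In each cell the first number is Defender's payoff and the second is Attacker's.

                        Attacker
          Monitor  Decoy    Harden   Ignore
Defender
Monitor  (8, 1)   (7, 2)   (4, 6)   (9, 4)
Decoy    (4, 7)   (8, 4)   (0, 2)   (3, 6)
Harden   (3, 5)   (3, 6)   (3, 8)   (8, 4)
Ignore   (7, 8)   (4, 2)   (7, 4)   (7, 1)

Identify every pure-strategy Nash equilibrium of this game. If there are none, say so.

(Monitor, Monitor): Attacker can switch to Decoy (1 → 2). Not NE.
(Monitor, Decoy): Defender can switch to Decoy (7 → 8). Not NE.
(Monitor, Harden): Defender can switch to Ignore (4 → 7). Not NE.
(Monitor, Ignore): Attacker can switch to Harden (4 → 6). Not NE.
(Decoy, Monitor): Defender can switch to Monitor (4 → 8). Not NE.
(Decoy, Decoy): Attacker can switch to Monitor (4 → 7). Not NE.
(Decoy, Harden): Defender can switch to Monitor (0 → 4). Not NE.
(Decoy, Ignore): Defender can switch to Monitor (3 → 9). Not NE.
(Harden, Monitor): Defender can switch to Monitor (3 → 8). Not NE.
(Harden, Decoy): Defender can switch to Monitor (3 → 7). Not NE.
(Harden, Harden): Defender can switch to Monitor (3 → 4). Not NE.
(Harden, Ignore): Defender can switch to Monitor (8 → 9). Not NE.
(The remaining 4 profiles each have a profitable deviation by the same check.)

none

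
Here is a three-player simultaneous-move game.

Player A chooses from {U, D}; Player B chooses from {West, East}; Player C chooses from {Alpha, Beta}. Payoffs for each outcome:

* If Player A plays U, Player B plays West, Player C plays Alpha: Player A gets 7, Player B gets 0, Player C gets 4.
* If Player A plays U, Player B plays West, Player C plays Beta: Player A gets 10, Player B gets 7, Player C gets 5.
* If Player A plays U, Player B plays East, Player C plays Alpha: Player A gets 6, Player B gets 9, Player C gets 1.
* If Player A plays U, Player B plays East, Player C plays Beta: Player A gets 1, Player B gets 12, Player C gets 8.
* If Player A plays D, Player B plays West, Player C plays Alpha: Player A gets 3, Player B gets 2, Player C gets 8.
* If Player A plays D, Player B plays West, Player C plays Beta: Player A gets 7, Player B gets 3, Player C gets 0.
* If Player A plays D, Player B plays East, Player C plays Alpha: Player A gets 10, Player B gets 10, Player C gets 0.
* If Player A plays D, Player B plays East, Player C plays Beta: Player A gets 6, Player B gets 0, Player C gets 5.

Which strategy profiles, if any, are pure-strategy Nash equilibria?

Player A against (West, Alpha): payoffs 7, 3 → best response U.
Player A against (West, Beta): payoffs 10, 7 → best response U.
Player A against (East, Alpha): payoffs 6, 10 → best response D.
Player A against (East, Beta): payoffs 1, 6 → best response D.
Player B against (U, Alpha): payoffs 0, 9 → best response East.
Player B against (U, Beta): payoffs 7, 12 → best response East.
Player B against (D, Alpha): payoffs 2, 10 → best response East.
Player B against (D, Beta): payoffs 3, 0 → best response West.
Player C against (U, West): payoffs 4, 5 → best response Beta.
Player C against (U, East): payoffs 1, 8 → best response Beta.
Player C against (D, West): payoffs 8, 0 → best response Alpha.
Player C against (D, East): payoffs 0, 5 → best response Beta.
No profile is a mutual best response for all players.

This game has no pure Nash equilibrium.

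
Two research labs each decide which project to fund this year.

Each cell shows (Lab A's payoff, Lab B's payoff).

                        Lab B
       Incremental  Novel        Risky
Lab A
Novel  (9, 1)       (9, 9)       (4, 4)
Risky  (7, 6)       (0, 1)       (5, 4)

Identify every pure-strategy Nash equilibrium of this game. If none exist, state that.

(Novel, Novel)

Check each profile: it is a Nash equilibrium iff no player can strictly gain by switching unilaterally.
(Novel, Incremental): Lab B can switch to Novel (1 → 9). Not NE.
(Novel, Novel): Lab A gets 9, best alternative 0; Lab B gets 9, best alternative 4. No profitable deviation — NE.
(Novel, Risky): Lab A can switch to Risky (4 → 5). Not NE.
(Risky, Incremental): Lab A can switch to Novel (7 → 9). Not NE.
(Risky, Novel): Lab A can switch to Novel (0 → 9). Not NE.
(Risky, Risky): Lab B can switch to Incremental (4 → 6). Not NE.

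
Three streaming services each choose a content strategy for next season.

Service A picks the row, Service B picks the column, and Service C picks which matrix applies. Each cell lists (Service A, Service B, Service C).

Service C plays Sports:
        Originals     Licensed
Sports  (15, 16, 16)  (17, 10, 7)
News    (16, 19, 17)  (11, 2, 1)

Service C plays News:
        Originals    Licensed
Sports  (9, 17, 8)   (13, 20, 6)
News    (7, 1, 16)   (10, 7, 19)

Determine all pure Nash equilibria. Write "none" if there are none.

Pure NE: (News, Originals, Sports)

Service A against (Originals, Sports): payoffs 15, 16 → best response News.
Service A against (Originals, News): payoffs 9, 7 → best response Sports.
Service A against (Licensed, Sports): payoffs 17, 11 → best response Sports.
Service A against (Licensed, News): payoffs 13, 10 → best response Sports.
Service B against (Sports, Sports): payoffs 16, 10 → best response Originals.
Service B against (Sports, News): payoffs 17, 20 → best response Licensed.
Service B against (News, Sports): payoffs 19, 2 → best response Originals.
Service B against (News, News): payoffs 1, 7 → best response Licensed.
Service C against (Sports, Originals): payoffs 16, 8 → best response Sports.
Service C against (Sports, Licensed): payoffs 7, 6 → best response Sports.
Service C against (News, Originals): payoffs 17, 16 → best response Sports.
Service C against (News, Licensed): payoffs 1, 19 → best response News.
Mutual best responses: (News, Originals, Sports).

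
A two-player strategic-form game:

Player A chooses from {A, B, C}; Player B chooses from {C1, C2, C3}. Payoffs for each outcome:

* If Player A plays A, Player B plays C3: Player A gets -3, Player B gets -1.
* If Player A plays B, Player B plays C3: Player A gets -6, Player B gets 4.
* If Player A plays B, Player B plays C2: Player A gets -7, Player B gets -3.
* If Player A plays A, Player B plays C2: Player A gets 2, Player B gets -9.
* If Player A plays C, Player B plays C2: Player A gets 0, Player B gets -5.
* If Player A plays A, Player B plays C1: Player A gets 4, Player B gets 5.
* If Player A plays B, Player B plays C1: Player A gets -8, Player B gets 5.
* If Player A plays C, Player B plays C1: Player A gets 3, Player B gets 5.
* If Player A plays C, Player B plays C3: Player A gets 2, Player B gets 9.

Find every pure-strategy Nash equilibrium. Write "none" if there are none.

The pure Nash equilibria are (A, C1) and (C, C3).

For each player, find the best response to each opponent profile; mutual best responses are the pure NE.
Player A against C1: payoffs 4, -8, 3 → best response A.
Player A against C2: payoffs 2, -7, 0 → best response A.
Player A against C3: payoffs -3, -6, 2 → best response C.
Player B against A: payoffs 5, -9, -1 → best response C1.
Player B against B: payoffs 5, -3, 4 → best response C1.
Player B against C: payoffs 5, -5, 9 → best response C3.
Mutual best responses: (A, C1); (C, C3).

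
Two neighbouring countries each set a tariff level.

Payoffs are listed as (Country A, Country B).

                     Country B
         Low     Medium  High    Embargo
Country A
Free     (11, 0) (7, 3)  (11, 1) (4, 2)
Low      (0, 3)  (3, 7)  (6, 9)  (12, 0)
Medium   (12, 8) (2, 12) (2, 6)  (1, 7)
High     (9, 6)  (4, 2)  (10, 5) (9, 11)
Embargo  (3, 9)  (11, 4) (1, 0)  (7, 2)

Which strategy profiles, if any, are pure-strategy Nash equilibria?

none

Country A against Low: payoffs 11, 0, 12, 9, 3 → best response Medium.
Country A against Medium: payoffs 7, 3, 2, 4, 11 → best response Embargo.
Country A against High: payoffs 11, 6, 2, 10, 1 → best response Free.
Country A against Embargo: payoffs 4, 12, 1, 9, 7 → best response Low.
Country B against Free: payoffs 0, 3, 1, 2 → best response Medium.
Country B against Low: payoffs 3, 7, 9, 0 → best response High.
Country B against Medium: payoffs 8, 12, 6, 7 → best response Medium.
Country B against High: payoffs 6, 2, 5, 11 → best response Embargo.
Country B against Embargo: payoffs 9, 4, 0, 2 → best response Low.
No profile is a mutual best response for all players.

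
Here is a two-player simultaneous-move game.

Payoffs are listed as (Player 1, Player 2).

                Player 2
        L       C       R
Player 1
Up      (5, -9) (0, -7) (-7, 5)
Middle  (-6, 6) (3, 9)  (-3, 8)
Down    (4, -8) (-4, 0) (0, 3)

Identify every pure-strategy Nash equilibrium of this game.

(Middle, C) and (Down, R)

Player 1 against L: payoffs 5, -6, 4 → best response Up.
Player 1 against C: payoffs 0, 3, -4 → best response Middle.
Player 1 against R: payoffs -7, -3, 0 → best response Down.
Player 2 against Up: payoffs -9, -7, 5 → best response R.
Player 2 against Middle: payoffs 6, 9, 8 → best response C.
Player 2 against Down: payoffs -8, 0, 3 → best response R.
Mutual best responses: (Middle, C); (Down, R).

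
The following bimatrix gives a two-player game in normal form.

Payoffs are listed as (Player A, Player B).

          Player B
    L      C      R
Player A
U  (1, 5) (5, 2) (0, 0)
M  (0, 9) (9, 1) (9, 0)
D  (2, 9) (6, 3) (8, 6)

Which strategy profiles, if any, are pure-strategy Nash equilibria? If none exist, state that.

Player A against L: payoffs 1, 0, 2 → best response D.
Player A against C: payoffs 5, 9, 6 → best response M.
Player A against R: payoffs 0, 9, 8 → best response M.
Player B against U: payoffs 5, 2, 0 → best response L.
Player B against M: payoffs 9, 1, 0 → best response L.
Player B against D: payoffs 9, 3, 6 → best response L.
Mutual best responses: (D, L).

(D, L)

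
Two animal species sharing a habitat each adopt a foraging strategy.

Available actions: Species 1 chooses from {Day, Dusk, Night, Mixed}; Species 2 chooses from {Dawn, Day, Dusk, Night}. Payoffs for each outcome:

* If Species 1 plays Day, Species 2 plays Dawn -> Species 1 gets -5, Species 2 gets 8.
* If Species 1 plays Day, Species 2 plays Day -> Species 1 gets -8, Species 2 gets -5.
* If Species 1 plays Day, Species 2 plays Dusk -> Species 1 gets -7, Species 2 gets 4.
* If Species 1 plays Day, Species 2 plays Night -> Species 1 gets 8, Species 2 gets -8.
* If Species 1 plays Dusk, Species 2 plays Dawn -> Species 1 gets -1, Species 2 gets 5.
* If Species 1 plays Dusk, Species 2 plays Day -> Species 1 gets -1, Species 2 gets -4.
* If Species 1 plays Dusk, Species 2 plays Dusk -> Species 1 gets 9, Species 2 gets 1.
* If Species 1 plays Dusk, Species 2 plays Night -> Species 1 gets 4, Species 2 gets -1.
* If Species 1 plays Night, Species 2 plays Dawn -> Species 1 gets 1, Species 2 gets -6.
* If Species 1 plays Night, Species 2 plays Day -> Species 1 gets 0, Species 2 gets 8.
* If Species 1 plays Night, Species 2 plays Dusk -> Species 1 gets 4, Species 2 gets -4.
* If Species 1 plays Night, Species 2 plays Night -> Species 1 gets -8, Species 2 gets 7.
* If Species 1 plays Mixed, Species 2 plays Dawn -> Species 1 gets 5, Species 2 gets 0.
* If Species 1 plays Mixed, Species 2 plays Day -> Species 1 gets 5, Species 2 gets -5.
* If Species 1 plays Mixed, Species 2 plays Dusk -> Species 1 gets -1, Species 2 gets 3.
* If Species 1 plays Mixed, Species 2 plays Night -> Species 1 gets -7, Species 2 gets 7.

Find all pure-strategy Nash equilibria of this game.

For each player, find the best response to each opponent profile; mutual best responses are the pure NE.
Species 1 against Dawn: payoffs -5, -1, 1, 5 → best response Mixed.
Species 1 against Day: payoffs -8, -1, 0, 5 → best response Mixed.
Species 1 against Dusk: payoffs -7, 9, 4, -1 → best response Dusk.
Species 1 against Night: payoffs 8, 4, -8, -7 → best response Day.
Species 2 against Day: payoffs 8, -5, 4, -8 → best response Dawn.
Species 2 against Dusk: payoffs 5, -4, 1, -1 → best response Dawn.
Species 2 against Night: payoffs -6, 8, -4, 7 → best response Day.
Species 2 against Mixed: payoffs 0, -5, 3, 7 → best response Night.
No profile is a mutual best response for all players.

No pure-strategy Nash equilibrium.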